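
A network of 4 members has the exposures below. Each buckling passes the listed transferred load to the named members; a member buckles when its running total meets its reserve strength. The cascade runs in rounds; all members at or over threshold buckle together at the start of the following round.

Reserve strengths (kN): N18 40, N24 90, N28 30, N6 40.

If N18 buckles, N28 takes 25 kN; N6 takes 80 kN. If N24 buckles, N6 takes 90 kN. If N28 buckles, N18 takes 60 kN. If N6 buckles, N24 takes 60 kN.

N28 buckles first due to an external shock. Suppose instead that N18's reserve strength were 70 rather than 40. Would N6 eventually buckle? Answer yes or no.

no

With N18's reserve strength at 70:
Round 1 — N28 buckles (initial).
  N18: +60 → 60 < 70
No further bucklings.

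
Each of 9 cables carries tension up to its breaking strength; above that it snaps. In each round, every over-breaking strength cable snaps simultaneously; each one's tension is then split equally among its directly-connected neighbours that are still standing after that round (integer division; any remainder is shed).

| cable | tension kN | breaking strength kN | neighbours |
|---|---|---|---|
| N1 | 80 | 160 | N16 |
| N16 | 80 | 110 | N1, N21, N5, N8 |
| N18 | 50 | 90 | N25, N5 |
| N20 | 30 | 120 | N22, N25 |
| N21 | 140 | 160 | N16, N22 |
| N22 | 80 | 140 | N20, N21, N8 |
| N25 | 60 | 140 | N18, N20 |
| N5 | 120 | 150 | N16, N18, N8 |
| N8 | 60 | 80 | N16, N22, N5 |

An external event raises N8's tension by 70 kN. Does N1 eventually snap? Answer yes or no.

no

Round 1 — N8 at 130 > 80. N8 snaps.
  N8 sheds 130 kN to N16, N22, N5: 43 each (1 lost).
    N16: 80+43 = 123 > 110
    N22: 80+43 = 123 ≤ 140
    N5: 120+43 = 163 > 150
Round 2 — N16, N5 snap.
  N16 sheds 123 kN to N1, N21: 61 each (1 lost).
    N1: 80+61 = 141 ≤ 160
    N21: 140+61 = 201 > 160
  N5 sheds 163 kN to N18: 163 each.
    N18: 50+163 = 213 > 90
Round 3 — N18, N21 snap.
  N18 sheds 213 kN to N25: 213 each.
    N25: 60+213 = 273 > 140
  N21 sheds 201 kN to N22: 201 each.
    N22: 123+201 = 324 > 140
Round 4 — N22, N25 snap.
  N22 sheds 324 kN to N20: 324 each.
    N20: 30+324 = 354 > 120
  N25 sheds 273 kN to N20: 273 each.
    N20: 354+273 = 627 > 120
Round 5 — N20 snaps.
  N20 sheds 627 kN: no online neighbours, lost.
No further breaks.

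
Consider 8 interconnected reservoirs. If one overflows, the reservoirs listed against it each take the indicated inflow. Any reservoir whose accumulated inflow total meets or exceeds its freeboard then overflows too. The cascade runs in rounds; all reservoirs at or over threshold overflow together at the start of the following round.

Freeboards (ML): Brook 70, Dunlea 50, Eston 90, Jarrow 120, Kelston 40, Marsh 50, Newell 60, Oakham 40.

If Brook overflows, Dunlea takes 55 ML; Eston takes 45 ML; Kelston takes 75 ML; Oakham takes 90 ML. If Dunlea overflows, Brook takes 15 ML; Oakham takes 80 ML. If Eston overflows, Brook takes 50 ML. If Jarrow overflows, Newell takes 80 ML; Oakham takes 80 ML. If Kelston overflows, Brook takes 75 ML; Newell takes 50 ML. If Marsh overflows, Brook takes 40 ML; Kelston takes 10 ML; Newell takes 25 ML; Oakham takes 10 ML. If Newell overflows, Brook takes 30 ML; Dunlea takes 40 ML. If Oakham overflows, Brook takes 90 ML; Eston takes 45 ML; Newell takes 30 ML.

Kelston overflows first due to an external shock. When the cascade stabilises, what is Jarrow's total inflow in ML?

Round 1 — Kelston overflows (initial).
  Brook: +75 → 75 ≥ 70
  Newell: +50 → 50 < 60
Round 2 — Brook overflows.
  Dunlea: +55 → 55 ≥ 50
  Eston: +45 → 45 < 90
  Oakham: +90 → 90 ≥ 40
Round 3 — Dunlea, Oakham overflow.
  Eston: +45 → 90 ≥ 90
  Newell: +30 → 80 ≥ 60
Round 4 — Eston, Newell overflow.
No further overflows.

0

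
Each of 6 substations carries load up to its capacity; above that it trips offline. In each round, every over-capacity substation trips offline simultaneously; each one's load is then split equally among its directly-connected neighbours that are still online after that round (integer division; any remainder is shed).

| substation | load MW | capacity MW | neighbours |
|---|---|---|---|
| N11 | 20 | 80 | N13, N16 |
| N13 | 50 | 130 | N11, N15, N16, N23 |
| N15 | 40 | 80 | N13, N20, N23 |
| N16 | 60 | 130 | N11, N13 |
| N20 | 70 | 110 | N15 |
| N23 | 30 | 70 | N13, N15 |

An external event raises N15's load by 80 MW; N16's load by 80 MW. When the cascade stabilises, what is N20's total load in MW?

110

Round 1 — N15 at 120 > 80; N16 at 140 > 130. N15, N16 trip offline.
  N15 sheds 120 MW to N13, N20, N23: 40 each.
    N13: 50+40 = 90 ≤ 130
    N20: 70+40 = 110 ≤ 110
    N23: 30+40 = 70 ≤ 70
  N16 sheds 140 MW to N11, N13: 70 each.
    N11: 20+70 = 90 > 80
    N13: 90+70 = 160 > 130
Round 2 — N11, N13 trip offline.
  N11 sheds 90 MW: no online neighbours, lost.
  N13 sheds 160 MW to N23: 160 each.
    N23: 70+160 = 230 > 70
Round 3 — N23 trips offline.
  N23 sheds 230 MW: no online neighbours, lost.
No further trips.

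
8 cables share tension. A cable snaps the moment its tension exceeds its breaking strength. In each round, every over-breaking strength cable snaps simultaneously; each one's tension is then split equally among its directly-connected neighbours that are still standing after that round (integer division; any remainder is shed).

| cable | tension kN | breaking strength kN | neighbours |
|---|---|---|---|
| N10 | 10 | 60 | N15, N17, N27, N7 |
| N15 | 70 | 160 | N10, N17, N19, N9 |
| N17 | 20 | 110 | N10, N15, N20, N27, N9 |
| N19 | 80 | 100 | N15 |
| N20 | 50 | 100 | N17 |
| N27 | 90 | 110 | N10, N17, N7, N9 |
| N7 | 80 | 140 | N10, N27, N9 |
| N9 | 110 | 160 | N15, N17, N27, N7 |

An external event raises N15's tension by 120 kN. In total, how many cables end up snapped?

2

Round 1 — N15 at 190 > 160. N15 snaps.
  N15 sheds 190 kN to N10, N17, N19, N9: 47 each (2 lost).
    N10: 10+47 = 57 ≤ 60
    N17: 20+47 = 67 ≤ 110
    N19: 80+47 = 127 > 100
    N9: 110+47 = 157 ≤ 160
Round 2 — N19 snaps.
  N19 sheds 127 kN: no online neighbours, lost.
No further breaks.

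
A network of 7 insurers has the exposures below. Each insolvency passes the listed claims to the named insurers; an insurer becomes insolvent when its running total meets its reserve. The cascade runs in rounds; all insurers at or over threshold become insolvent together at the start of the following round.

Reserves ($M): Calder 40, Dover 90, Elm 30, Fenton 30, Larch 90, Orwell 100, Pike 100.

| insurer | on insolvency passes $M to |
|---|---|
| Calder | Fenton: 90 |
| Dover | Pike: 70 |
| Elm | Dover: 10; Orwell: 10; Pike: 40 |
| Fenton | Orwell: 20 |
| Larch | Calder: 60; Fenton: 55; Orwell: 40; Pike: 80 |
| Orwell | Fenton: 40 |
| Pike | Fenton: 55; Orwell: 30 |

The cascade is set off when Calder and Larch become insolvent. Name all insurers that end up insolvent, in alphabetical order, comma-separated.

Round 1 — Calder, Larch become insolvent (initial).
  Fenton: +90+55 → 145 ≥ 30
  Orwell: +40 → 40 < 100
  Pike: +80 → 80 < 100
Round 2 — Fenton becomes insolvent.
  Orwell: +20 → 60 < 100
No further insolvencies.

Calder, Fenton, Larch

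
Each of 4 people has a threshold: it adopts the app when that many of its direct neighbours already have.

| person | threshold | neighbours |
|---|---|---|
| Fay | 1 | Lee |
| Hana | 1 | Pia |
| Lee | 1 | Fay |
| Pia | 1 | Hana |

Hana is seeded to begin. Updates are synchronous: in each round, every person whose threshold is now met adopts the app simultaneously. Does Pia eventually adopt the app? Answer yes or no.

Round 1 — Hana adopts the app (initial).
Round 2 — checking thresholds:
  Pia: 1 of 1 neighbours ≥ 1, adopts the app.
Round 3 — no new adoptions; cascade stops.

yes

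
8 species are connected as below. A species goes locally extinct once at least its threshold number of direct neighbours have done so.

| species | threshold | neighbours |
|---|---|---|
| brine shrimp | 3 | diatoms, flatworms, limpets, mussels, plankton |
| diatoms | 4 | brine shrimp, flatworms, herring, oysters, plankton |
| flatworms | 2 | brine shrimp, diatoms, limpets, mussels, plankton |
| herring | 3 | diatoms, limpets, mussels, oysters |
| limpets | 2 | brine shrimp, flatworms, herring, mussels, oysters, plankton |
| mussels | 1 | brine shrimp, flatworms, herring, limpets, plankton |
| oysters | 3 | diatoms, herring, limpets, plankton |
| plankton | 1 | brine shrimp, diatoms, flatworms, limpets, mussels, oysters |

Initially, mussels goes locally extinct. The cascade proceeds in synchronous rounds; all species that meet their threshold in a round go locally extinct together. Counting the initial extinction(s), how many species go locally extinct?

Round 1 — mussels goes locally extinct (initial).
Round 2 — checking thresholds:
  brine shrimp: 1 of 5 neighbours < 3, below threshold.
  flatworms: 1 of 5 neighbours < 2, below threshold.
  herring: 1 of 4 neighbours < 3, below threshold.
  limpets: 1 of 6 neighbours < 2, below threshold.
  plankton: 1 of 6 neighbours ≥ 1, goes locally extinct.
Round 3 — checking thresholds:
  brine shrimp: 2 of 5 neighbours < 3, below threshold.
  diatoms: 1 of 5 neighbours < 4, below threshold.
  flatworms: 2 of 5 neighbours ≥ 2, goes locally extinct.
  herring: 1 of 4 neighbours < 3, below threshold.
  limpets: 2 of 6 neighbours ≥ 2, goes locally extinct.
  oysters: 1 of 4 neighbours < 3, below threshold.
Round 4 — checking thresholds:
  brine shrimp: 4 of 5 neighbours ≥ 3, goes locally extinct.
  diatoms: 2 of 5 neighbours < 4, below threshold.
  herring: 2 of 4 neighbours < 3, below threshold.
  oysters: 2 of 4 neighbours < 3, below threshold.
Round 5 — no new extinctions; cascade stops.

5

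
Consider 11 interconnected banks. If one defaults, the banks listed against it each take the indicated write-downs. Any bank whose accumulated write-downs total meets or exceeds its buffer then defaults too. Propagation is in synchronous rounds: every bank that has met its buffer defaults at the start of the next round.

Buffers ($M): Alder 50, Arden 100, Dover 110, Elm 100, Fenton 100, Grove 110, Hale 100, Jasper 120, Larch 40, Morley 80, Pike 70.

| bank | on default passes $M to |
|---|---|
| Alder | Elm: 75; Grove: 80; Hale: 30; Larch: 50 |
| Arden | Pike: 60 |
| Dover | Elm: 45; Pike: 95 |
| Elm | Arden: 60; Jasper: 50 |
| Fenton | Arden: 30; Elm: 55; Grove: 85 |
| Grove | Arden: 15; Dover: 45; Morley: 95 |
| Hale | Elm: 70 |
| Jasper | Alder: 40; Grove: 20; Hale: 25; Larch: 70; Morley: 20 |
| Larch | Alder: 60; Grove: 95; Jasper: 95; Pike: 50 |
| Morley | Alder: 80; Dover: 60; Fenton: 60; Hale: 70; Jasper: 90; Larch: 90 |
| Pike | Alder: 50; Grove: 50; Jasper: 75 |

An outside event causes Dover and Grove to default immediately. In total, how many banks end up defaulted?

9

Round 1 — Dover, Grove default (initial).
  Arden: +15 → 15 < 100
  Elm: +45 → 45 < 100
  Morley: +95 → 95 ≥ 80
  Pike: +95 → 95 ≥ 70
Round 2 — Morley, Pike default.
  Alder: +80+50 → 130 ≥ 50
  Fenton: +60 → 60 < 100
  Hale: +70 → 70 < 100
  Jasper: +90+75 → 165 ≥ 120
  Larch: +90 → 90 ≥ 40
Round 3 — Alder, Jasper, Larch default.
  Elm: +75 → 120 ≥ 100
  Hale: +30+25 → 125 ≥ 100
Round 4 — Elm, Hale default.
  Arden: +60 → 75 < 100
No further defaults.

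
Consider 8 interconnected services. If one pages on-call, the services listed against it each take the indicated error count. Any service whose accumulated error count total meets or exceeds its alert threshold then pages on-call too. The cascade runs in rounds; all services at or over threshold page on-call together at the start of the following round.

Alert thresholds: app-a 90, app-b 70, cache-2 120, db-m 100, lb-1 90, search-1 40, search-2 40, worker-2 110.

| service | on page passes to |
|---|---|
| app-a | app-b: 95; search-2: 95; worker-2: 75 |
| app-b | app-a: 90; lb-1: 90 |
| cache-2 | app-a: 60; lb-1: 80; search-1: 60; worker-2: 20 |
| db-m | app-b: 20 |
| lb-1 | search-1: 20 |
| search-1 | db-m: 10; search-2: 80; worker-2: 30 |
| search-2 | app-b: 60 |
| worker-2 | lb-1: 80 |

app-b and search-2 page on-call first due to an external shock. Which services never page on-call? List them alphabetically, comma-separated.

Round 1 — app-b, search-2 page on-call (initial).
  app-a: +90 → 90 ≥ 90
  lb-1: +90 → 90 ≥ 90
Round 2 — app-a, lb-1 page on-call.
  search-1: +20 → 20 < 40
  worker-2: +75 → 75 < 110
No further pages.

cache-2, db-m, search-1, worker-2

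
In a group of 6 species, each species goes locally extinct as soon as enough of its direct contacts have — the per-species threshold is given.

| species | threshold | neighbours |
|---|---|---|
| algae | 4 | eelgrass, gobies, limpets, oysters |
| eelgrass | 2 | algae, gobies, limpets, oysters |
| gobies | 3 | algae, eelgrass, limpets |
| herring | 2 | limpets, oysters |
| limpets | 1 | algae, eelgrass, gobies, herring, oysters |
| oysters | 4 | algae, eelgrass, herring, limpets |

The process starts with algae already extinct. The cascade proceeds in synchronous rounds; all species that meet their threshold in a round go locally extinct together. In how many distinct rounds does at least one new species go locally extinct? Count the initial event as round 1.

Round 1 — algae goes locally extinct (initial).
Round 2 — checking thresholds:
  eelgrass: 1 of 4 neighbours < 2, below threshold.
  gobies: 1 of 3 neighbours < 3, below threshold.
  limpets: 1 of 5 neighbours ≥ 1, goes locally extinct.
  oysters: 1 of 4 neighbours < 4, below threshold.
Round 3 — checking thresholds:
  eelgrass: 2 of 4 neighbours ≥ 2, goes locally extinct.
  gobies: 2 of 3 neighbours < 3, below threshold.
  herring: 1 of 2 neighbours < 2, below threshold.
  oysters: 2 of 4 neighbours < 4, below threshold.
Round 4 — checking thresholds:
  gobies: 3 of 3 neighbours ≥ 3, goes locally extinct.
  herring: 1 of 2 neighbours < 2, below threshold.
  oysters: 3 of 4 neighbours < 4, below threshold.
Round 5 — no new extinctions; cascade stops.

4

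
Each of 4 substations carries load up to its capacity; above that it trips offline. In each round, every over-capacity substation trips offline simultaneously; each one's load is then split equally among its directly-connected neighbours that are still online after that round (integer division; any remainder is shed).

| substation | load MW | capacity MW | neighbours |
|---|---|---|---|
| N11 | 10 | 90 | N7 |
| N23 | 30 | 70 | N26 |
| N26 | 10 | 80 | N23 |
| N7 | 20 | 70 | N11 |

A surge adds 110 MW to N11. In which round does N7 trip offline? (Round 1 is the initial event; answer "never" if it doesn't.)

Round 1 — N11 at 120 > 90. N11 trips offline.
  N11 sheds 120 MW to N7: 120 each.
    N7: 20+120 = 140 > 70
Round 2 — N7 trips offline.
  N7 sheds 140 MW: no online neighbours, lost.
No further trips.

2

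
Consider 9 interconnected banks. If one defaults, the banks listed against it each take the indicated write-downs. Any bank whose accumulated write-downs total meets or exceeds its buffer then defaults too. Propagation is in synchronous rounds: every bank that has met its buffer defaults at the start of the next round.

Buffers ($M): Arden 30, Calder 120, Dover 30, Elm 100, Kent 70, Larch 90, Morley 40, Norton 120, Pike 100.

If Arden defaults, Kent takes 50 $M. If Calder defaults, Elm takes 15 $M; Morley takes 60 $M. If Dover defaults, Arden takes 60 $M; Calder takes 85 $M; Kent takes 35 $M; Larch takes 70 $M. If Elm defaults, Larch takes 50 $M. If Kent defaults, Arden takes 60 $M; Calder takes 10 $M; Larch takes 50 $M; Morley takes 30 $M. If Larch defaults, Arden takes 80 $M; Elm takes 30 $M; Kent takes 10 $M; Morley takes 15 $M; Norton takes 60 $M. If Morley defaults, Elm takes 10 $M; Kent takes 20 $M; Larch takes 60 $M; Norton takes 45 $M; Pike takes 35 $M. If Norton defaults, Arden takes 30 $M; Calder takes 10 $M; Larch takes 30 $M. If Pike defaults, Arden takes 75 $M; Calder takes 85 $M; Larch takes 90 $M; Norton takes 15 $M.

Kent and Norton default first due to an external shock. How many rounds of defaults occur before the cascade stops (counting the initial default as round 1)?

Round 1 — Kent, Norton default (initial).
  Arden: +60+30 → 90 ≥ 30
  Calder: +10+10 → 20 < 120
  Larch: +50+30 → 80 < 90
  Morley: +30 → 30 < 40
Round 2 — Arden defaults.
No further defaults.

2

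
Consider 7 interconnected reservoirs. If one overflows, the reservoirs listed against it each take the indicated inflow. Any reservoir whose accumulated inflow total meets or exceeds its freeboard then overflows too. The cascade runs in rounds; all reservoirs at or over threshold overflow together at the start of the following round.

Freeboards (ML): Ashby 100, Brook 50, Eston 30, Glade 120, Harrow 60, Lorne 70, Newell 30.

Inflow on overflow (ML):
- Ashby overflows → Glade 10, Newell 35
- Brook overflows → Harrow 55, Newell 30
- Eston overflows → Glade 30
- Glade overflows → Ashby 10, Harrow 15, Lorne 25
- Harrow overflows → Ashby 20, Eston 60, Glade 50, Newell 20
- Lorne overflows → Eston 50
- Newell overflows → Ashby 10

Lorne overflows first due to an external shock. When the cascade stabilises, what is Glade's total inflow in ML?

Round 1 — Lorne overflows (initial).
  Eston: +50 → 50 ≥ 30
Round 2 — Eston overflows.
  Glade: +30 → 30 < 120
No further overflows.

30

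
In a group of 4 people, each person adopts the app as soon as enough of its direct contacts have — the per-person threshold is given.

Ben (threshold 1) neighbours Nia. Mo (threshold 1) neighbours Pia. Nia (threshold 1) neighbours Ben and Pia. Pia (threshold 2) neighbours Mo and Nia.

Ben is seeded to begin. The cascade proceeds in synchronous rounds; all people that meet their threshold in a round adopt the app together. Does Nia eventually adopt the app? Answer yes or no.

Round 1 — Ben adopts the app (initial).
Round 2 — checking thresholds:
  Nia: 1 of 2 neighbours ≥ 1, adopts the app.
Round 3 — no new adoptions; cascade stops.

yes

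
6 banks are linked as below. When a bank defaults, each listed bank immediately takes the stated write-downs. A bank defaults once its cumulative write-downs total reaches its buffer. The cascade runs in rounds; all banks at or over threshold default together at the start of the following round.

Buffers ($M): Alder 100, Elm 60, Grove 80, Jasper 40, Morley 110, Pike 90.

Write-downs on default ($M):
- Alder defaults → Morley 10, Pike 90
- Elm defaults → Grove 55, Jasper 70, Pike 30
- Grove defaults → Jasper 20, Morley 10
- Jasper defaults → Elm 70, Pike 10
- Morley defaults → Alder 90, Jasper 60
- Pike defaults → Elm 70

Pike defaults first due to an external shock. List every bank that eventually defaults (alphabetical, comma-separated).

Round 1 — Pike defaults (initial).
  Elm: +70 → 70 ≥ 60
Round 2 — Elm defaults.
  Grove: +55 → 55 < 80
  Jasper: +70 → 70 ≥ 40
Round 3 — Jasper defaults.
No further defaults.

Elm, Jasper, Pike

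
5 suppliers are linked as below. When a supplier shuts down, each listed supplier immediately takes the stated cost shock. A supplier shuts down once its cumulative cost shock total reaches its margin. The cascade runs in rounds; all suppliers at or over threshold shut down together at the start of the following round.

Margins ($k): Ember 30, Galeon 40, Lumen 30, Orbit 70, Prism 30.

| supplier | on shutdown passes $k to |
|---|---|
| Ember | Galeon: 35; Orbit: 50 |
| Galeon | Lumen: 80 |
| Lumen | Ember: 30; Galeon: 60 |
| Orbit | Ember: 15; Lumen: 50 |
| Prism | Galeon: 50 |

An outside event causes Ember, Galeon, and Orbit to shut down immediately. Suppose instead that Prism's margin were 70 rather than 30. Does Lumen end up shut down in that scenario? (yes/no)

With Prism's margin at 70:
Round 1 — Ember, Galeon, Orbit shut down (initial).
  Lumen: +80+50 → 130 ≥ 30
Round 2 — Lumen shuts down.
No further shutdowns.

yes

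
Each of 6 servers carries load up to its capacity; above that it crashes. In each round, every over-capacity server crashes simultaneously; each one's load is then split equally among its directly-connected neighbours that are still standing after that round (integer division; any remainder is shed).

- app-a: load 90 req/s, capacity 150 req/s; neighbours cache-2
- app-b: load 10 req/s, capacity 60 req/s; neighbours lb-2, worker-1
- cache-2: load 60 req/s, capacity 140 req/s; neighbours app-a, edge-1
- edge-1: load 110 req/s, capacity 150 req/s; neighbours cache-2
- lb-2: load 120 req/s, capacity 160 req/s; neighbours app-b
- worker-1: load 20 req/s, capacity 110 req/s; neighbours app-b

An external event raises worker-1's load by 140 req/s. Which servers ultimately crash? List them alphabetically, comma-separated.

Round 1 — worker-1 at 160 > 110. worker-1 crashes.
  worker-1 sheds 160 req/s to app-b: 160 each.
    app-b: 10+160 = 170 > 60
Round 2 — app-b crashes.
  app-b sheds 170 req/s to lb-2: 170 each.
    lb-2: 120+170 = 290 > 160
Round 3 — lb-2 crashes.
  lb-2 sheds 290 req/s: no online neighbours, lost.
No further crashes.

app-b, lb-2, worker-1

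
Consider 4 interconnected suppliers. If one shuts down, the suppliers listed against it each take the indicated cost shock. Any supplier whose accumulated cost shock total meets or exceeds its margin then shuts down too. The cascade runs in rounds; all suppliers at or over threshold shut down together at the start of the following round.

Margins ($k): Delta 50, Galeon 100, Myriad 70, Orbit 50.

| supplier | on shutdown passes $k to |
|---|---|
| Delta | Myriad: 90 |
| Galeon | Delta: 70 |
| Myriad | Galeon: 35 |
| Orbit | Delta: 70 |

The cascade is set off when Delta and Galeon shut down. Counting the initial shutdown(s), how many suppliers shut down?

3

Round 1 — Delta, Galeon shut down (initial).
  Myriad: +90 → 90 ≥ 70
Round 2 — Myriad shuts down.
No further shutdowns.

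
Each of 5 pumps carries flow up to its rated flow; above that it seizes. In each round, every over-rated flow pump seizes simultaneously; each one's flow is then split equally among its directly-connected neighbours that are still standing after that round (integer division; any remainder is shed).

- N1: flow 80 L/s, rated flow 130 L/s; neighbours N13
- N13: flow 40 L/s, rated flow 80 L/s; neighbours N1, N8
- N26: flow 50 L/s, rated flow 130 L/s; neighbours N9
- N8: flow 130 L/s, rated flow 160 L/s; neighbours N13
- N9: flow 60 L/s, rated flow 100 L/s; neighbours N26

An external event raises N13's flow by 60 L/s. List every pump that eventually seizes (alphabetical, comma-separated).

N13, N8

Round 1 — N13 at 100 > 80. N13 seizes.
  N13 sheds 100 L/s to N1, N8: 50 each.
    N1: 80+50 = 130 ≤ 130
    N8: 130+50 = 180 > 160
Round 2 — N8 seizes.
  N8 sheds 180 L/s: no online neighbours, lost.
No further seizures.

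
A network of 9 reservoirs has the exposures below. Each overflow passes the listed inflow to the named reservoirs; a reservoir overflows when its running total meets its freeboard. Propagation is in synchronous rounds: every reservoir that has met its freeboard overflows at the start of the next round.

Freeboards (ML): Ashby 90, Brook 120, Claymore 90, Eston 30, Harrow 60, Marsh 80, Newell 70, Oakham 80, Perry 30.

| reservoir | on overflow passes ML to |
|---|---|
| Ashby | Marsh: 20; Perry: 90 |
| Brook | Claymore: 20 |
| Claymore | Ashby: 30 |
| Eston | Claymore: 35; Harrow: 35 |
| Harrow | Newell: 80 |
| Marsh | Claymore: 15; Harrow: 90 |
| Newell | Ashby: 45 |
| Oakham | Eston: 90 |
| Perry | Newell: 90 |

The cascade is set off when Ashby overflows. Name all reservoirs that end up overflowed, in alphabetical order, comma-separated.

Ashby, Newell, Perry

Round 1 — Ashby overflows (initial).
  Marsh: +20 → 20 < 80
  Perry: +90 → 90 ≥ 30
Round 2 — Perry overflows.
  Newell: +90 → 90 ≥ 70
Round 3 — Newell overflows.
No further overflows.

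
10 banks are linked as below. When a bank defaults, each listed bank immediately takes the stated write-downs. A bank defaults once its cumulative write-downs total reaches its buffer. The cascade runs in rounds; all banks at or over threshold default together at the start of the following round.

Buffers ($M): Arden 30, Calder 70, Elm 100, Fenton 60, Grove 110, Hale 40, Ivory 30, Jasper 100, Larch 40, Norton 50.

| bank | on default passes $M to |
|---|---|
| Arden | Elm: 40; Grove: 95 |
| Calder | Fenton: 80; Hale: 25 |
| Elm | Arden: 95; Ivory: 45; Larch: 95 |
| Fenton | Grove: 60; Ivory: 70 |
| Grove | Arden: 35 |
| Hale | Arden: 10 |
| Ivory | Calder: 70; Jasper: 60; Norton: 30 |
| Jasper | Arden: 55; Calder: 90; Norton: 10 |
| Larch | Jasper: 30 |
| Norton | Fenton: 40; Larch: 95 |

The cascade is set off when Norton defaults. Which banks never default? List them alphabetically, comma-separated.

Arden, Calder, Elm, Fenton, Grove, Hale, Ivory, Jasper

Round 1 — Norton defaults (initial).
  Fenton: +40 → 40 < 60
  Larch: +95 → 95 ≥ 40
Round 2 — Larch defaults.
  Jasper: +30 → 30 < 100
No further defaults.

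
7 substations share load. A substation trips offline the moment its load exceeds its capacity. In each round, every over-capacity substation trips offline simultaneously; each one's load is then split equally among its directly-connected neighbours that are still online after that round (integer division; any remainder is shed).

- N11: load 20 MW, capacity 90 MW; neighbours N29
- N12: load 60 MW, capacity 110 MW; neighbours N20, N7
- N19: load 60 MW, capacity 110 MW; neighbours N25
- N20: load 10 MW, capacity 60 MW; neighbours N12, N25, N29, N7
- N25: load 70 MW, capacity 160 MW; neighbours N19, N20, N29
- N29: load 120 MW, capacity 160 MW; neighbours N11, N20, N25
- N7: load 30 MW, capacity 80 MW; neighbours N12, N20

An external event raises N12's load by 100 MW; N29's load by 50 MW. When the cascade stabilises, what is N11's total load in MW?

76

Round 1 — N12 at 160 > 110; N29 at 170 > 160. N12, N29 trip offline.
  N12 sheds 160 MW to N20, N7: 80 each.
    N20: 10+80 = 90 > 60
    N7: 30+80 = 110 > 80
  N29 sheds 170 MW to N11, N20, N25: 56 each (2 lost).
    N11: 20+56 = 76 ≤ 90
    N20: 90+56 = 146 > 60
    N25: 70+56 = 126 ≤ 160
Round 2 — N20, N7 trip offline.
  N20 sheds 146 MW to N25: 146 each.
    N25: 126+146 = 272 > 160
  N7 sheds 110 MW: no online neighbours, lost.
Round 3 — N25 trips offline.
  N25 sheds 272 MW to N19: 272 each.
    N19: 60+272 = 332 > 110
Round 4 — N19 trips offline.
  N19 sheds 332 MW: no online neighbours, lost.
No further trips.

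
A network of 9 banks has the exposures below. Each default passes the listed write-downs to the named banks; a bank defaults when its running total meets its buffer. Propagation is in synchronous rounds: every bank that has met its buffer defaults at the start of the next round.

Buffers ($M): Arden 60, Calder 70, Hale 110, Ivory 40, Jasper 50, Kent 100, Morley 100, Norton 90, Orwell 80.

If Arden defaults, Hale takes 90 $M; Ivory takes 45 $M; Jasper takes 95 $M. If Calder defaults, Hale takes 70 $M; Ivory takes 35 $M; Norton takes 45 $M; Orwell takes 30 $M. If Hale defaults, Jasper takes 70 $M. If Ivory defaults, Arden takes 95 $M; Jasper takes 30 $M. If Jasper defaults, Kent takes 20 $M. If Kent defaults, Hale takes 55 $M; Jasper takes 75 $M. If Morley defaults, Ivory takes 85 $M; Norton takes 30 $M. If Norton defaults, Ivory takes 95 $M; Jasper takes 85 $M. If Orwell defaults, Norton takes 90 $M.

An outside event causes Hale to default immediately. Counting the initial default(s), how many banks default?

2

Round 1 — Hale defaults (initial).
  Jasper: +70 → 70 ≥ 50
Round 2 — Jasper defaults.
  Kent: +20 → 20 < 100
No further defaults.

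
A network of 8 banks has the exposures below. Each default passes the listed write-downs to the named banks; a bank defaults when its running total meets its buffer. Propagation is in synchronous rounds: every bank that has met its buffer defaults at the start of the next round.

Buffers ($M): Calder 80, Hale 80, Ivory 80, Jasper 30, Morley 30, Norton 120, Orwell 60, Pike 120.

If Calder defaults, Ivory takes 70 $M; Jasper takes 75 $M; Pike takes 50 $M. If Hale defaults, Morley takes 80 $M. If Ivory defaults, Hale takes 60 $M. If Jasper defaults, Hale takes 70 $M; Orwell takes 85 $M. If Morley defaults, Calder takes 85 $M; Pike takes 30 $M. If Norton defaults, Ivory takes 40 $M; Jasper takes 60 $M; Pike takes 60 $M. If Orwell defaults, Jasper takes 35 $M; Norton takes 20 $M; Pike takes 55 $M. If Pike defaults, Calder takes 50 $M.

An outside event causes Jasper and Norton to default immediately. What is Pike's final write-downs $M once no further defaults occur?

115

Round 1 — Jasper, Norton default (initial).
  Hale: +70 → 70 < 80
  Ivory: +40 → 40 < 80
  Orwell: +85 → 85 ≥ 60
  Pike: +60 → 60 < 120
Round 2 — Orwell defaults.
  Pike: +55 → 115 < 120
No further defaults.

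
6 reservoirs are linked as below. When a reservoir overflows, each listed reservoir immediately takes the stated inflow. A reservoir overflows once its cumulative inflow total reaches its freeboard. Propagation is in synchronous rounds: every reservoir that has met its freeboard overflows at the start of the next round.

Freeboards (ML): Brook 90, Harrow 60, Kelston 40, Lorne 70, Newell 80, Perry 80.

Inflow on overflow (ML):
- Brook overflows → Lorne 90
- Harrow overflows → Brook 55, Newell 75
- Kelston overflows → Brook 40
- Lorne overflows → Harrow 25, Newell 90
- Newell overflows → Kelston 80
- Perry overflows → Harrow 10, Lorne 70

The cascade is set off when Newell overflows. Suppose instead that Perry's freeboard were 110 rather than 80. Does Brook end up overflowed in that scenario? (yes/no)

With Perry's freeboard at 110:
Round 1 — Newell overflows (initial).
  Kelston: +80 → 80 ≥ 40
Round 2 — Kelston overflows.
  Brook: +40 → 40 < 90
No further overflows.

no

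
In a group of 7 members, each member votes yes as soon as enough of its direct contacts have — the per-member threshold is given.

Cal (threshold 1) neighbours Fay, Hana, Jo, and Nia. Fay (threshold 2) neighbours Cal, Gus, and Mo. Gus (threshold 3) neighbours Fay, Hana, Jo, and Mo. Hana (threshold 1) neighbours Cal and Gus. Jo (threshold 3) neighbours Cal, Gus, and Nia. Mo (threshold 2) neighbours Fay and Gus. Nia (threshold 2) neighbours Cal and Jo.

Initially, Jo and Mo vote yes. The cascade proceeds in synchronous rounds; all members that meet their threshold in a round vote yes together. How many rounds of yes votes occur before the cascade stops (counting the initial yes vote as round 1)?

4

Round 1 — Jo, Mo vote yes (initial).
Round 2 — checking thresholds:
  Cal: 1 of 4 neighbours ≥ 1, votes yes.
  Fay: 1 of 3 neighbours < 2, holds.
  Gus: 2 of 4 neighbours < 3, holds.
  Nia: 1 of 2 neighbours < 2, holds.
Round 3 — checking thresholds:
  Fay: 2 of 3 neighbours ≥ 2, votes yes.
  Gus: 2 of 4 neighbours < 3, holds.
  Hana: 1 of 2 neighbours ≥ 1, votes yes.
  Nia: 2 of 2 neighbours ≥ 2, votes yes.
Round 4 — checking thresholds:
  Gus: 4 of 4 neighbours ≥ 3, votes yes.
Round 5 — no new yes votes; cascade stops.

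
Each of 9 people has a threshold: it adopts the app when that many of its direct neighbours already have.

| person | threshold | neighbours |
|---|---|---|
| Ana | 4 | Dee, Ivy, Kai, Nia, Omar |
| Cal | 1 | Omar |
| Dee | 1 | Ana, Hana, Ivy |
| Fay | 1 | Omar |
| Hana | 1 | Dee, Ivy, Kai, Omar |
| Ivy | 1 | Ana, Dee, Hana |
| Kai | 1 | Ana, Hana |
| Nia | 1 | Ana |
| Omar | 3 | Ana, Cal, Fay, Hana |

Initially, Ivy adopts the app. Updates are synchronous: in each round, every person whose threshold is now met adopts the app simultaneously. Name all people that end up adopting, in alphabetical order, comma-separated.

Dee, Hana, Ivy, Kai

Round 1 — Ivy adopts the app (initial).
Round 2 — checking thresholds:
  Ana: 1 of 5 neighbours < 4, not yet.
  Dee: 1 of 3 neighbours ≥ 1, adopts the app.
  Hana: 1 of 4 neighbours ≥ 1, adopts the app.
Round 3 — checking thresholds:
  Ana: 2 of 5 neighbours < 4, not yet.
  Kai: 1 of 2 neighbours ≥ 1, adopts the app.
  Omar: 1 of 4 neighbours < 3, not yet.
Round 4 — no new adoptions; cascade stops.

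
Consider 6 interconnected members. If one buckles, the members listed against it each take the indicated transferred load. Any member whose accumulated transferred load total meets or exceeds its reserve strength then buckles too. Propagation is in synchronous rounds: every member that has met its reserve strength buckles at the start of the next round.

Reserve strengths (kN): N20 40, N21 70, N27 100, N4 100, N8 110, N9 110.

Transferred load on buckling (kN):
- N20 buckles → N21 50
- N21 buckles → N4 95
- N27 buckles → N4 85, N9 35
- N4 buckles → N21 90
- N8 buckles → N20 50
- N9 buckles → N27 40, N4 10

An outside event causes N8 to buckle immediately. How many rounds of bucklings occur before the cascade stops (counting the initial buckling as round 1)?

Round 1 — N8 buckles (initial).
  N20: +50 → 50 ≥ 40
Round 2 — N20 buckles.
  N21: +50 → 50 < 70
No further bucklings.

2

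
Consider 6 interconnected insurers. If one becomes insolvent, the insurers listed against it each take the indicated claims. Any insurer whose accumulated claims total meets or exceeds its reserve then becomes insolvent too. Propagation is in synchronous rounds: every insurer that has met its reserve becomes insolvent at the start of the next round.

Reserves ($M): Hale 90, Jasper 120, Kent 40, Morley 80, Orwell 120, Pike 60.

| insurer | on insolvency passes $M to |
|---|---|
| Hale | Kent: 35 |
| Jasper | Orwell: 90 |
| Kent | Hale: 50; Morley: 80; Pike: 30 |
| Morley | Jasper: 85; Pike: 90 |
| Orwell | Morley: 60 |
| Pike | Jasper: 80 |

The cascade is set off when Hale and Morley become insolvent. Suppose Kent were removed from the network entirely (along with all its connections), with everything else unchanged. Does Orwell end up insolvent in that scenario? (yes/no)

no

With Kent removed:
Round 1 — Hale, Morley become insolvent (initial).
  Jasper: +85 → 85 < 120
  Pike: +90 → 90 ≥ 60
Round 2 — Pike becomes insolvent.
  Jasper: +80 → 165 ≥ 120
Round 3 — Jasper becomes insolvent.
  Orwell: +90 → 90 < 120
No further insolvencies.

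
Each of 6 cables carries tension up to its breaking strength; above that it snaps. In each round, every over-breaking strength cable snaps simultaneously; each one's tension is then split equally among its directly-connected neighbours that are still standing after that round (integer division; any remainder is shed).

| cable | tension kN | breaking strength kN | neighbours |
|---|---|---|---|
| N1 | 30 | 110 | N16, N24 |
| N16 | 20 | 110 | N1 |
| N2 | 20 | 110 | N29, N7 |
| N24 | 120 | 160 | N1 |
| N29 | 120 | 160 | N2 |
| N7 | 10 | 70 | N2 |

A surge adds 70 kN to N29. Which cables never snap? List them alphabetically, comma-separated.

N1, N16, N24

Round 1 — N29 at 190 > 160. N29 snaps.
  N29 sheds 190 kN to N2: 190 each.
    N2: 20+190 = 210 > 110
Round 2 — N2 snaps.
  N2 sheds 210 kN to N7: 210 each.
    N7: 10+210 = 220 > 70
Round 3 — N7 snaps.
  N7 sheds 220 kN: no online neighbours, lost.
No further breaks.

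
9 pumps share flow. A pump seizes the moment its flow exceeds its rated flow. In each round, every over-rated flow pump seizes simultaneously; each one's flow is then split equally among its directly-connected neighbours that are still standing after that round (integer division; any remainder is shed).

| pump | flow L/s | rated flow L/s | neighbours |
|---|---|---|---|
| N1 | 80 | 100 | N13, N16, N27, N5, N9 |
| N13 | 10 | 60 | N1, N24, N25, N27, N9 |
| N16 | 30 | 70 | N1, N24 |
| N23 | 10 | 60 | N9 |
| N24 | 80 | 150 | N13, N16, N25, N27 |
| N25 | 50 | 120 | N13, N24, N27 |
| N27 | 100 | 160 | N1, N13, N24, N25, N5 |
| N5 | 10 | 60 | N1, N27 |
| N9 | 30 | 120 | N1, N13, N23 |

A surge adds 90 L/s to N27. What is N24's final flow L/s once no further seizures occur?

Round 1 — N27 at 190 > 160. N27 seizes.
  N27 sheds 190 L/s to N1, N13, N24, N25, N5: 38 each.
    N1: 80+38 = 118 > 100
    N13: 10+38 = 48 ≤ 60
    N24: 80+38 = 118 ≤ 150
    N25: 50+38 = 88 ≤ 120
    N5: 10+38 = 48 ≤ 60
Round 2 — N1 seizes.
  N1 sheds 118 L/s to N13, N16, N5, N9: 29 each (2 lost).
    N13: 48+29 = 77 > 60
    N16: 30+29 = 59 ≤ 70
    N5: 48+29 = 77 > 60
    N9: 30+29 = 59 ≤ 120
Round 3 — N13, N5 seize.
  N13 sheds 77 L/s to N24, N25, N9: 25 each (2 lost).
    N24: 118+25 = 143 ≤ 150
    N25: 88+25 = 113 ≤ 120
    N9: 59+25 = 84 ≤ 120
  N5 sheds 77 L/s: no online neighbours, lost.
No further seizures.

143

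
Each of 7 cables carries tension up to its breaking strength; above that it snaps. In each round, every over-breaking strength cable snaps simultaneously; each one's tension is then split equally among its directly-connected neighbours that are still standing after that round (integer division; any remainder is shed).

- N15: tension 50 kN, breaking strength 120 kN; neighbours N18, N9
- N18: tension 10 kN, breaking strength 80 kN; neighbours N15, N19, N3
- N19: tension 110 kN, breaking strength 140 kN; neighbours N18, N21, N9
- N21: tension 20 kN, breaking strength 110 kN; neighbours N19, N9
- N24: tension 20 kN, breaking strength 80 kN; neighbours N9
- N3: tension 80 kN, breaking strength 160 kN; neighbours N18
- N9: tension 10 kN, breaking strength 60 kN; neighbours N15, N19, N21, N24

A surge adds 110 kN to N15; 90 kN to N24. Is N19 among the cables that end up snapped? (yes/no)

yes

Round 1 — N15 at 160 > 120; N24 at 110 > 80. N15, N24 snap.
  N15 sheds 160 kN to N18, N9: 80 each.
    N18: 10+80 = 90 > 80
    N9: 10+80 = 90 > 60
  N24 sheds 110 kN to N9: 110 each.
    N9: 90+110 = 200 > 60
Round 2 — N18, N9 snap.
  N18 sheds 90 kN to N19, N3: 45 each.
    N19: 110+45 = 155 > 140
    N3: 80+45 = 125 ≤ 160
  N9 sheds 200 kN to N19, N21: 100 each.
    N19: 155+100 = 255 > 140
    N21: 20+100 = 120 > 110
Round 3 — N19, N21 snap.
  N19 sheds 255 kN: no online neighbours, lost.
  N21 sheds 120 kN: no online neighbours, lost.
No further breaks.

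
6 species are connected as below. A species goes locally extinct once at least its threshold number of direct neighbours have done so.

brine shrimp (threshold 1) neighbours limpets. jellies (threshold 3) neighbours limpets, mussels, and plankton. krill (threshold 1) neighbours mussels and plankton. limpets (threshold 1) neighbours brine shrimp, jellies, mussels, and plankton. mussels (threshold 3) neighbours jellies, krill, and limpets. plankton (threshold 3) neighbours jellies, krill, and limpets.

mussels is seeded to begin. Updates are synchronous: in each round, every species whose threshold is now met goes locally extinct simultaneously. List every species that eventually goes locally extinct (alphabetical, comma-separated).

Round 1 — mussels goes locally extinct (initial).
Round 2 — checking thresholds:
  jellies: 1 of 3 neighbours < 3, not yet.
  krill: 1 of 2 neighbours ≥ 1, goes locally extinct.
  limpets: 1 of 4 neighbours ≥ 1, goes locally extinct.
Round 3 — checking thresholds:
  brine shrimp: 1 of 1 neighbours ≥ 1, goes locally extinct.
  jellies: 2 of 3 neighbours < 3, not yet.
  plankton: 2 of 3 neighbours < 3, not yet.
Round 4 — no new extinctions; cascade stops.

brine shrimp, krill, limpets, mussels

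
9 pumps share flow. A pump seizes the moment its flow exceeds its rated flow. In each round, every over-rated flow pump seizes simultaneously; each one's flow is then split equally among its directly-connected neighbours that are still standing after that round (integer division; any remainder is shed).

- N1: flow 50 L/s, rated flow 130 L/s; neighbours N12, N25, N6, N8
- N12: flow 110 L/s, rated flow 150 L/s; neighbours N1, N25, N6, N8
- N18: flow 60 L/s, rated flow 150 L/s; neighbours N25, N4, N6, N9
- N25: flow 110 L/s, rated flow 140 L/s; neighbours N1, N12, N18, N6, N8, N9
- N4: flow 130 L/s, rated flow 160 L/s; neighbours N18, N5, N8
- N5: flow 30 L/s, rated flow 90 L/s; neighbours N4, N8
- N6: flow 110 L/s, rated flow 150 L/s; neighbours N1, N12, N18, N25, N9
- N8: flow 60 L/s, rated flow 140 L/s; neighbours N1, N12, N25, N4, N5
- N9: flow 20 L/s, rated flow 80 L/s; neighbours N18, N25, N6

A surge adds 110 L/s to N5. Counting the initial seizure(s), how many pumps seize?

9

Round 1 — N5 at 140 > 90. N5 seizes.
  N5 sheds 140 L/s to N4, N8: 70 each.
    N4: 130+70 = 200 > 160
    N8: 60+70 = 130 ≤ 140
Round 2 — N4 seizes.
  N4 sheds 200 L/s to N18, N8: 100 each.
    N18: 60+100 = 160 > 150
    N8: 130+100 = 230 > 140
Round 3 — N18, N8 seize.
  N18 sheds 160 L/s to N25, N6, N9: 53 each (1 lost).
    N25: 110+53 = 163 > 140
    N6: 110+53 = 163 > 150
    N9: 20+53 = 73 ≤ 80
  N8 sheds 230 L/s to N1, N12, N25: 76 each (2 lost).
    N1: 50+76 = 126 ≤ 130
    N12: 110+76 = 186 > 150
    N25: 163+76 = 239 > 140
Round 4 — N12, N25, N6 seize.
  N12 sheds 186 L/s to N1: 186 each.
    N1: 126+186 = 312 > 130
  N25 sheds 239 L/s to N1, N9: 119 each (1 lost).
    N1: 312+119 = 431 > 130
    N9: 73+119 = 192 > 80
  N6 sheds 163 L/s to N1, N9: 81 each (1 lost).
    N1: 431+81 = 512 > 130
    N9: 192+81 = 273 > 80
Round 5 — N1, N9 seize.
  N1 sheds 512 L/s: no online neighbours, lost.
  N9 sheds 273 L/s: no online neighbours, lost.
No further seizures.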